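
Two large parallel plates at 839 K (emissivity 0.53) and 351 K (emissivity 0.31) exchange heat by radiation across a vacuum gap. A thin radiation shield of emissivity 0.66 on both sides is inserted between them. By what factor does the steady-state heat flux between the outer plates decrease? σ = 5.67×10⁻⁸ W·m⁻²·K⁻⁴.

Without shield: q₀ = σΔ(T⁴)/(1/ε₁+1/ε₂−1) with denominator 4.113.
With shield the two gaps are in series; the resistances add: (1/ε₁+1/ε_s−1)+(1/ε_s+1/ε₂−1) = 2.402+3.741 = 6.143.
Heat-flux ratio q₀/q = 6.143/4.113.

factor ≈ 1.49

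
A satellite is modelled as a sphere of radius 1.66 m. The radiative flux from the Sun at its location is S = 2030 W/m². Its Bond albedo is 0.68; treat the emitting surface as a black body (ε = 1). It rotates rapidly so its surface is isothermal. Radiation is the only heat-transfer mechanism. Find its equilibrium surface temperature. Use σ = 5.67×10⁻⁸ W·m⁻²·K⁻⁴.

At equilibrium, absorbed power = emitted power.
Absorbing cross-section = πr² = 8.657 m²; emitting surface = 4πr² = 34.63 m² (ratio 4).
(1−a)S·A_cross = εσ·A_surf·T⁴  ⇒  T⁴ = (1−a)S/(4σ).
T⁴ = 0.320·2030/(4·5.67×10⁻⁸) = 2.864×10⁹ K⁴.
T = (2.864×10⁹)^(1/4).

T ≈ 231 K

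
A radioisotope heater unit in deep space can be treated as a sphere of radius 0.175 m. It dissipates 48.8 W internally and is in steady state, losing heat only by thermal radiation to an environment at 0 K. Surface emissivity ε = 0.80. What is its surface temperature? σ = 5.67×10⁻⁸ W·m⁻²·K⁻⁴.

Steady state: internal power = radiated power, P = εσA T⁴.
Radiating area A = 4πr² = 0.3848 m².
T⁴ = P/(εσA) = 48.8/(0.80·5.67×10⁻⁸·0.3848) = 2.796×10⁹ K⁴.
T = (2.796×10⁹)^(1/4).

T ≈ 230 K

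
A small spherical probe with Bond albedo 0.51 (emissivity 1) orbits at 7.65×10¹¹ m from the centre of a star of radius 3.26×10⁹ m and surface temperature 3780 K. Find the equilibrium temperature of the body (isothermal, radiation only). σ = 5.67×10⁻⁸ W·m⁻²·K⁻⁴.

The star's surface emits σT_*⁴; at distance d the flux is S = σT_*⁴(R_*/d)².
S = 5.67×10⁻⁸·(3780)⁴·(3.26×10⁹/7.65×10¹¹)² = 210.2 W/m².
For an isothermal sphere T⁴ = (1−a)S/(4σ) = 4.542×10⁸ K⁴.

T ≈ 146 K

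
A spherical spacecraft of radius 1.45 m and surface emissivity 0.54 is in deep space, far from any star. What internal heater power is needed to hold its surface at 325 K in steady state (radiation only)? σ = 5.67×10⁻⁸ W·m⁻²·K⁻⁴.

P ≈ 9030 W

P = εσ·4πr²·T⁴.
4πr² = 26.42 m²; T⁴ = 1.116×10¹⁰ K⁴.
P = 0.54·5.67×10⁻⁸·26.42·1.116×10¹⁰.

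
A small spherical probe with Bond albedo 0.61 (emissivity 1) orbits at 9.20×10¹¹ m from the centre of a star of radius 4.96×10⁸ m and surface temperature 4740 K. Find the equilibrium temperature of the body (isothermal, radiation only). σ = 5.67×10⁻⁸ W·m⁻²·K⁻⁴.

T ≈ 61.5 K

The star's surface emits σT_*⁴; at distance d the flux is S = σT_*⁴(R_*/d)².
S = 5.67×10⁻⁸·(4740)⁴·(4.96×10⁸/9.20×10¹¹)² = 8.319 W/m².
For an isothermal sphere T⁴ = (1−a)S/(4σ) = 1.431×10⁷ K⁴.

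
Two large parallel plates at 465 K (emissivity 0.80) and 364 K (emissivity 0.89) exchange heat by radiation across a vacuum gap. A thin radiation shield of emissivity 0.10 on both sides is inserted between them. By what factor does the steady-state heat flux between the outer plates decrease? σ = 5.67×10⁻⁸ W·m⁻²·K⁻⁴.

factor ≈ 14.8

Without shield: q₀ = σΔ(T⁴)/(1/ε₁+1/ε₂−1) with denominator 1.374.
With shield the two gaps are in series; the resistances add: (1/ε₁+1/ε_s−1)+(1/ε_s+1/ε₂−1) = 10.25+10.12 = 20.37.
Heat-flux ratio q₀/q = 20.37/1.374.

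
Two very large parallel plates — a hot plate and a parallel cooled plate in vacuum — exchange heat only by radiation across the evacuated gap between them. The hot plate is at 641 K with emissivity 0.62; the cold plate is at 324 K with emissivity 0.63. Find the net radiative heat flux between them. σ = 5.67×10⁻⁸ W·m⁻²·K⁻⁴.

For two infinite grey parallel plates, q = σ(T₁⁴ − T₂⁴)/(1/ε₁ + 1/ε₂ − 1).
T₁⁴ − T₂⁴ = 1.688×10¹¹ − 1.102×10¹⁰ = 1.578×10¹¹ K⁴.
1/ε₁ + 1/ε₂ − 1 = 1.613 + 1.587 − 1 = 2.200.
q = 5.67×10⁻⁸ × 1.578×10¹¹ / 2.200.

q ≈ 4070 W/m²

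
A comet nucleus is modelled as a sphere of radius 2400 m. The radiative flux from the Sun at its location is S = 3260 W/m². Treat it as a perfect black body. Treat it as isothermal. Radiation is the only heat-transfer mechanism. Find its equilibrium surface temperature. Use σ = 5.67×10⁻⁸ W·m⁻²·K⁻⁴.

T ≈ 346 K

At equilibrium, absorbed power = emitted power.
Absorbing cross-section = πr² = 1.810×10⁷ m²; emitting surface = 4πr² = 7.238×10⁷ m² (ratio 4).
S·A_cross = εσ·A_surf·T⁴  ⇒  T⁴ = S/(4σ).
T⁴ = 1.00·3260/(4·5.67×10⁻⁸) = 1.437×10¹⁰ K⁴.
T = (1.437×10¹⁰)^(1/4).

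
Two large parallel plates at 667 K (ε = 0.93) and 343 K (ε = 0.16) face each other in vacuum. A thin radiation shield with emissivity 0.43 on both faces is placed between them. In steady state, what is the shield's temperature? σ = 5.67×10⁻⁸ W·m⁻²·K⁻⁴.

In steady state the net flux on the hot side equals that on the cold side.
σ(T₁⁴−T_s⁴)/D₁ = σ(T_s⁴−T₂⁴)/D₂, with D₁ = 1/ε₁+1/ε_s−1 = 2.401, D₂ = 1/ε_s+1/ε₂−1 = 7.576.
Solve for T_s⁴: T_s⁴ = (D₂·T₁⁴ + D₁·T₂⁴)/(D₁+D₂) = 1.536×10¹¹ K⁴.

T_s ≈ 626 K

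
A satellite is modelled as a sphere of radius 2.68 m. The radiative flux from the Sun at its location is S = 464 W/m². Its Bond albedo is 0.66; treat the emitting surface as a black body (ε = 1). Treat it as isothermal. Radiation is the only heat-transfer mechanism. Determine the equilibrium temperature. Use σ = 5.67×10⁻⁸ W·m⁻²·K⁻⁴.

T ≈ 162 K

At equilibrium, absorbed power = emitted power.
Absorbing cross-section = πr² = 22.56 m²; emitting surface = 4πr² = 90.26 m² (ratio 4).
(1−a)S·A_cross = εσ·A_surf·T⁴  ⇒  T⁴ = (1−a)S/(4σ).
T⁴ = 0.340·464/(4·5.67×10⁻⁸) = 6.956×10⁸ K⁴.
T = (6.956×10⁸)^(1/4).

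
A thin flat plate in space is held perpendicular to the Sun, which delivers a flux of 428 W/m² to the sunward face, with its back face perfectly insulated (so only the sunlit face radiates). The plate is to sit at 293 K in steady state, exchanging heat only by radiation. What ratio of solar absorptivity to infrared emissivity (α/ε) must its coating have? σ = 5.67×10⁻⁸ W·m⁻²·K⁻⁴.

Balance: αS·A = εσ·1A·T⁴ ⇒ α/ε = σT⁴/S.
α/ε = 5.67×10⁻⁸·(293)⁴/428 = 5.67×10⁻⁸·7.370×10⁹/428.

α/ε ≈ 0.976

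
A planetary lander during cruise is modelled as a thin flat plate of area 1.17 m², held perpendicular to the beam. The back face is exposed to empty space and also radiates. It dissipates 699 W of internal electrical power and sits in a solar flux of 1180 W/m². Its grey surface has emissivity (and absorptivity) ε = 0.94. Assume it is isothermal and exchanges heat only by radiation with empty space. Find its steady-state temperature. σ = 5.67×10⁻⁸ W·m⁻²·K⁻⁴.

T ≈ 356 K

At steady state, absorbed solar power + internal power = radiated power.
Absorbed: α·S·A_cross = 0.94·1180·1.170 = 1298 W (cross-section A).
Total input = 1298 + 699 = 1997 W.
Radiated: εσ·A_surf·T⁴ with A_surf = 2A = 2.340 m².
T⁴ = 1997/(0.94·5.67×10⁻⁸·2.340) = 1.601×10¹⁰ K⁴.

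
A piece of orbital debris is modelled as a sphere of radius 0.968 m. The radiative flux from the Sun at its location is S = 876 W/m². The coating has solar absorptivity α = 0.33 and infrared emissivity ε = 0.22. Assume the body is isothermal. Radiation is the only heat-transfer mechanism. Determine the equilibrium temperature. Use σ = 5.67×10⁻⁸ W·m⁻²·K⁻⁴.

T ≈ 276 K

At equilibrium, absorbed power = emitted power.
Absorbing cross-section = πr² = 2.944 m²; emitting surface = 4πr² = 11.77 m² (ratio 4).
αS·A_cross = εσ·A_surf·T⁴  ⇒  T⁴ = αS/(ε·4σ).
T⁴ = 0.330·876/(0.22·4·5.67×10⁻⁸) = 5.794×10⁹ K⁴.
T = (5.794×10⁹)^(1/4).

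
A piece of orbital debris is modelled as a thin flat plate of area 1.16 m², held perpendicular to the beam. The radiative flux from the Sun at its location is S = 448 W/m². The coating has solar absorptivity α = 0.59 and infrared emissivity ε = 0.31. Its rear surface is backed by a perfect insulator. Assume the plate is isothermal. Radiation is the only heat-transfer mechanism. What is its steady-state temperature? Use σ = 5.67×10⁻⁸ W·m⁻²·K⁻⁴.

T ≈ 350 K

At equilibrium, absorbed power = emitted power.
Absorbing cross-section = A = 1.160 m²; emitting surface = A = 1.160 m² (ratio 1).
αS·A_cross = εσ·A_surf·T⁴  ⇒  T⁴ = αS/(ε·1σ).
T⁴ = 0.590·448/(0.31·1·5.67×10⁻⁸) = 1.504×10¹⁰ K⁴.
T = (1.504×10¹⁰)^(1/4).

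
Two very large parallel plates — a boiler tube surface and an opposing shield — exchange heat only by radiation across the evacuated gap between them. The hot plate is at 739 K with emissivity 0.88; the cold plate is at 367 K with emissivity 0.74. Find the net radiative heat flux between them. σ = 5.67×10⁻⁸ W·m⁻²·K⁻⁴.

For two infinite grey parallel plates, q = σ(T₁⁴ − T₂⁴)/(1/ε₁ + 1/ε₂ − 1).
T₁⁴ − T₂⁴ = 2.982×10¹¹ − 1.814×10¹⁰ = 2.801×10¹¹ K⁴.
1/ε₁ + 1/ε₂ − 1 = 1.136 + 1.351 − 1 = 1.488.
q = 5.67×10⁻⁸ × 2.801×10¹¹ / 1.488.

q ≈ 10700 W/m²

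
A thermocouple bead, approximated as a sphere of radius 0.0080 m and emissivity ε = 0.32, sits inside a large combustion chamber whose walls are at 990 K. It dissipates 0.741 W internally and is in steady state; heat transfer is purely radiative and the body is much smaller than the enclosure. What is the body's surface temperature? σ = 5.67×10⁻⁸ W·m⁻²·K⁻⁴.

T ≈ 1000 K

For a small grey body in a large enclosure, net radiated power = εσA(T⁴ − T_w⁴).
Steady state: P = εσA(T⁴ − T_w⁴) with A = 4πr² = 8.042×10⁻⁴ m².
T⁴ = P/(εσA) + T_w⁴ = 0.741/(0.32·5.67×10⁻⁸·8.042×10⁻⁴) + (990)⁴
    = 5.078×10¹⁰ + 9.606×10¹¹ = 1.011×10¹² K⁴.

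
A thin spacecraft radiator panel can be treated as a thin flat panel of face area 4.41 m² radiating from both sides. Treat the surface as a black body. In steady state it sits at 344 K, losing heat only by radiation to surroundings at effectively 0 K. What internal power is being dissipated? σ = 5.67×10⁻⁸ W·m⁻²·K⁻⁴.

P ≈ 7000 W

Steady state: P = εσA T⁴.
A = 2·4.41 = 8.820 m²; T⁴ = (344)⁴ = 1.400×10¹⁰ K⁴.
P = 1.0 × 5.67×10⁻⁸ × 8.820 × 1.400×10¹⁰.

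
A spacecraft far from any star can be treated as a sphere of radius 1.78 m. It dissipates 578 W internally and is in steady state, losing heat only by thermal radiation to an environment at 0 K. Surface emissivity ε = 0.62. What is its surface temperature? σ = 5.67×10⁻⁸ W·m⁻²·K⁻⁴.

Steady state: internal power = radiated power, P = εσA T⁴.
Radiating area A = 4πr² = 39.82 m².
T⁴ = P/(εσA) = 578/(0.62·5.67×10⁻⁸·39.82) = 4.130×10⁸ K⁴.
T = (4.130×10⁸)^(1/4).

T ≈ 143 K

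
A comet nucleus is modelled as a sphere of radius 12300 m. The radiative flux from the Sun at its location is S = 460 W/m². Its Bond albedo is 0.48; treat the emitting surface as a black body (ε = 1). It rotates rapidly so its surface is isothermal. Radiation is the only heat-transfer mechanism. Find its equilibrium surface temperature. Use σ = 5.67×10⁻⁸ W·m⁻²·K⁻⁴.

At equilibrium, absorbed power = emitted power.
Absorbing cross-section = πr² = 4.753×10⁸ m²; emitting surface = 4πr² = 1.901×10⁹ m² (ratio 4).
(1−a)S·A_cross = εσ·A_surf·T⁴  ⇒  T⁴ = (1−a)S/(4σ).
T⁴ = 0.520·460/(4·5.67×10⁻⁸) = 1.055×10⁹ K⁴.
T = (1.055×10⁹)^(1/4).

T ≈ 180 K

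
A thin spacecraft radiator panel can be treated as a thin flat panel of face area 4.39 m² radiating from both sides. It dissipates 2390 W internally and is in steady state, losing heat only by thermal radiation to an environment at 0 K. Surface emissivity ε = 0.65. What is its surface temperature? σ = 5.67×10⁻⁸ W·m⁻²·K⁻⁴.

Steady state: internal power = radiated power, P = εσA T⁴.
Radiating area A = 2·4.39 = 8.780 m².
T⁴ = P/(εσA) = 2390/(0.65·5.67×10⁻⁸·8.780) = 7.386×10⁹ K⁴.
T = (7.386×10⁹)^(1/4).

T ≈ 293 K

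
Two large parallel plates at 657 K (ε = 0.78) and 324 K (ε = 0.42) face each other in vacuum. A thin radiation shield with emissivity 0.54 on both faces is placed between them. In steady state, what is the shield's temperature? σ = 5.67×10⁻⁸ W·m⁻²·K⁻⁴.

In steady state the net flux on the hot side equals that on the cold side.
σ(T₁⁴−T_s⁴)/D₁ = σ(T_s⁴−T₂⁴)/D₂, with D₁ = 1/ε₁+1/ε_s−1 = 2.134, D₂ = 1/ε_s+1/ε₂−1 = 3.233.
Solve for T_s⁴: T_s⁴ = (D₂·T₁⁴ + D₁·T₂⁴)/(D₁+D₂) = 1.166×10¹¹ K⁴.

T_s ≈ 584 K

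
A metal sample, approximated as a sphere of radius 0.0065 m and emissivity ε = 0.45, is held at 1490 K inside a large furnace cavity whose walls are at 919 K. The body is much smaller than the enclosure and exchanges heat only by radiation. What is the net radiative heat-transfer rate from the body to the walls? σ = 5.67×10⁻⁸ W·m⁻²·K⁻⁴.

For a small grey body in a large enclosure: P_net = εσA(T_body⁴ − T_wall⁴).
A = 4πr² = 5.309×10⁻⁴ m²; T_body⁴ − T_wall⁴ = 4.929×10¹² − 7.133×10¹¹ = 4.216×10¹² K⁴.
|P_net| = 0.45·5.67×10⁻⁸·5.309×10⁻⁴·4.216×10¹².

P_net ≈ 57.1 W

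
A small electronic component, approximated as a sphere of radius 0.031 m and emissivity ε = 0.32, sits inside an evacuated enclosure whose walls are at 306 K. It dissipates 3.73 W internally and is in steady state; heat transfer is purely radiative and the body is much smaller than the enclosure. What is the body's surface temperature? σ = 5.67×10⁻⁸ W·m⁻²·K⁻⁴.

T ≈ 401 K

For a small grey body in a large enclosure, net radiated power = εσA(T⁴ − T_w⁴).
Steady state: P = εσA(T⁴ − T_w⁴) with A = 4πr² = 0.01208 m².
T⁴ = P/(εσA) + T_w⁴ = 3.73/(0.32·5.67×10⁻⁸·0.01208) + (306)⁴
    = 1.702×10¹⁰ + 8.768×10⁹ = 2.579×10¹⁰ K⁴.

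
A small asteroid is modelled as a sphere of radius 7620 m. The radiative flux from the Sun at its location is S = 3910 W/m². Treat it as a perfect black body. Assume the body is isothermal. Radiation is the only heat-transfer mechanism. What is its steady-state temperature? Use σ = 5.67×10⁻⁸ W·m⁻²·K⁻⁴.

T ≈ 362 K

At equilibrium, absorbed power = emitted power.
Absorbing cross-section = πr² = 1.824×10⁸ m²; emitting surface = 4πr² = 7.297×10⁸ m² (ratio 4).
S·A_cross = εσ·A_surf·T⁴  ⇒  T⁴ = S/(4σ).
T⁴ = 1.00·3910/(4·5.67×10⁻⁸) = 1.724×10¹⁰ K⁴.
T = (1.724×10¹⁰)^(1/4).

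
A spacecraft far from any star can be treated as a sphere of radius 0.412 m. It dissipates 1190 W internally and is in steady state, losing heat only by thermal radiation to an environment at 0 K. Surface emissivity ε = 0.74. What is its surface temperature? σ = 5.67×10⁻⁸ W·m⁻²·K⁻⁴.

T ≈ 340 K

Steady state: internal power = radiated power, P = εσA T⁴.
Radiating area A = 4πr² = 2.133 m².
T⁴ = P/(εσA) = 1190/(0.74·5.67×10⁻⁸·2.133) = 1.330×10¹⁰ K⁴.
T = (1.330×10¹⁰)^(1/4).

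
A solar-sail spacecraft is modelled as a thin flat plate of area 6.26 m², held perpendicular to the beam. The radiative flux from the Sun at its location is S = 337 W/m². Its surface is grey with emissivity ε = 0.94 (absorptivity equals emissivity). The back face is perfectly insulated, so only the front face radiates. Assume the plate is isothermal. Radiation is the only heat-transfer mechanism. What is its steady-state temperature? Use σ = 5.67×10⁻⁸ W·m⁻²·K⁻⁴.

T ≈ 278 K

At equilibrium, absorbed power = emitted power.
Absorbing cross-section = A = 6.260 m²; emitting surface = A = 6.260 m² (ratio 1).
εS·A_cross = εσ·A_surf·T⁴  ⇒  T⁴ = S/(1σ)   (ε cancels).
T⁴ = 337/(1·5.67×10⁻⁸) = 5.944×10⁹ K⁴.
T = (5.944×10⁹)^(1/4).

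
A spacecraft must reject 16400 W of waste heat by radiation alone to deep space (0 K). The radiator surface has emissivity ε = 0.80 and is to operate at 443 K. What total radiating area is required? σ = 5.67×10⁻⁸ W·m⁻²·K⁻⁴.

P = εσA T⁴ ⇒ A = P/(εσT⁴).
T⁴ = 3.851×10¹⁰ K⁴.
A = 16400/(0.80 × 5.67×10⁻⁸ × 3.851×10¹⁰).

A ≈ 9.39 m²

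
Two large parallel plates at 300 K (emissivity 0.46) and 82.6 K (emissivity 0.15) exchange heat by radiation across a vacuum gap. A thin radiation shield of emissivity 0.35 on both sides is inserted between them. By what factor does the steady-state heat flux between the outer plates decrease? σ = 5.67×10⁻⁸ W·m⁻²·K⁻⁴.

factor ≈ 1.60

Without shield: q₀ = σΔ(T⁴)/(1/ε₁+1/ε₂−1) with denominator 7.841.
With shield the two gaps are in series; the resistances add: (1/ε₁+1/ε_s−1)+(1/ε_s+1/ε₂−1) = 4.031+8.524 = 12.55.
Heat-flux ratio q₀/q = 12.55/7.841.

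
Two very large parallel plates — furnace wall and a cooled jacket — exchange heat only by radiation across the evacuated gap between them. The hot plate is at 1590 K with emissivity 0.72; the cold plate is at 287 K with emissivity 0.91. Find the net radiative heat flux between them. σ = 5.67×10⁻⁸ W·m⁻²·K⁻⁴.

For two infinite grey parallel plates, q = σ(T₁⁴ − T₂⁴)/(1/ε₁ + 1/ε₂ − 1).
T₁⁴ − T₂⁴ = 6.391×10¹² − 6.785×10⁹ = 6.385×10¹² K⁴.
1/ε₁ + 1/ε₂ − 1 = 1.389 + 1.099 − 1 = 1.488.
q = 5.67×10⁻⁸ × 6.385×10¹² / 1.488.

q ≈ 2.43×10⁵ W/m²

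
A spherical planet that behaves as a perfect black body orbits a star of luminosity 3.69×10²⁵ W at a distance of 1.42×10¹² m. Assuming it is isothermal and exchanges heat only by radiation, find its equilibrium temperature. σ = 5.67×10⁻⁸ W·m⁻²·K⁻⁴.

T ≈ 50.3 K

First find the stellar flux at distance d: S = L/(4πd²) = 3.69×10²⁵/(4π·(1.42×10¹²)²) = 1.456 W/m².
For an isothermal sphere, absorbed (1−a)S·πr² = emitted σ·4πr²·T⁴, so T⁴ = (1−a)S/(4σ).
T⁴ = 1.00·1.456/(4·5.67×10⁻⁸) = 6.421×10⁶ K⁴.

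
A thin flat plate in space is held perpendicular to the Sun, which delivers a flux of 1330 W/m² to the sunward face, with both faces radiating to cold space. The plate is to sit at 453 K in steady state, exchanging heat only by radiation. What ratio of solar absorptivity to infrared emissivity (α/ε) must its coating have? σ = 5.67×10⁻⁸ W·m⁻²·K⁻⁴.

Balance: αS·A = εσ·2A·T⁴ ⇒ α/ε = 2σT⁴/S.
α/ε = 2·5.67×10⁻⁸·(453)⁴/1330 = 2·5.67×10⁻⁸·4.211×10¹⁰/1330.

α/ε ≈ 3.59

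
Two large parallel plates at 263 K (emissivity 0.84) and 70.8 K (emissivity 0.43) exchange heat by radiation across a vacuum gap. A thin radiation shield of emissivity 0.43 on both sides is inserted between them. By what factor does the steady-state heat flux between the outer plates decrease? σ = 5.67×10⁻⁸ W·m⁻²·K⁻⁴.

factor ≈ 2.45

Without shield: q₀ = σΔ(T⁴)/(1/ε₁+1/ε₂−1) with denominator 2.516.
With shield the two gaps are in series; the resistances add: (1/ε₁+1/ε_s−1)+(1/ε_s+1/ε₂−1) = 2.516+3.651 = 6.167.
Heat-flux ratio q₀/q = 6.167/2.516.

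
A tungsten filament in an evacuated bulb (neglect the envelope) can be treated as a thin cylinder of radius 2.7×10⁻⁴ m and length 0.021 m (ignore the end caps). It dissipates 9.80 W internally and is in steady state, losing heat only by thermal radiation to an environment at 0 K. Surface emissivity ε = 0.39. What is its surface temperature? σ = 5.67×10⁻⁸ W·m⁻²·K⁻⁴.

T ≈ 1880 K

Steady state: internal power = radiated power, P = εσA T⁴.
Radiating area A = 2πrL = 3.563×10⁻⁵ m².
T⁴ = P/(εσA) = 9.80/(0.39·5.67×10⁻⁸·3.563×10⁻⁵) = 1.244×10¹³ K⁴.
T = (1.244×10¹³)^(1/4).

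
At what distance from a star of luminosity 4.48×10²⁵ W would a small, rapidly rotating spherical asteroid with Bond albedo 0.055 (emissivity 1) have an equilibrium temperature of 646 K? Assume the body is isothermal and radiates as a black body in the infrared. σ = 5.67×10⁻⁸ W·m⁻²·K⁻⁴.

For an isothermal black-emitting sphere, (1−a)S·πr² = σ·4πr²·T⁴ ⇒ S = 4σT⁴/(1−a).
S = 4·5.67×10⁻⁸·(646)⁴/0.945 = 41800 W/m².
Flux falls as S = L/(4πd²), so d = √(L/(4πS)) = √(4.48×10²⁵/(4π·41800)).

d ≈ 9.24×10⁹ m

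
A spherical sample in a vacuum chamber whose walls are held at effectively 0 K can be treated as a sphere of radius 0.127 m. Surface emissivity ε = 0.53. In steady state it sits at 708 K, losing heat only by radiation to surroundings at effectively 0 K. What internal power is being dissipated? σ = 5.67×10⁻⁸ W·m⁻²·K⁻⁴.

Steady state: P = εσA T⁴.
A = 4πr² = 0.2027 m²; T⁴ = (708)⁴ = 2.513×10¹¹ K⁴.
P = 0.53 × 5.67×10⁻⁸ × 0.2027 × 2.513×10¹¹.

P ≈ 1530 W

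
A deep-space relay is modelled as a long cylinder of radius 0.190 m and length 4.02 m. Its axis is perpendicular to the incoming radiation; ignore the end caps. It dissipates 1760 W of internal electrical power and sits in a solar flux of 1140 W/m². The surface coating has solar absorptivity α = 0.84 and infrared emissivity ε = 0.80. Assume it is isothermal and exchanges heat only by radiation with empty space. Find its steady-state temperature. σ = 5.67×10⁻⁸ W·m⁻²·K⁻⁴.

T ≈ 349 K

At steady state, absorbed solar power + internal power = radiated power.
Absorbed: α·S·A_cross = 0.84·1140·1.528 = 1463 W (cross-section 2rL).
Total input = 1463 + 1760 = 3223 W.
Radiated: εσ·A_surf·T⁴ with A_surf = 2πrL = 4.799 m².
T⁴ = 3223/(0.80·5.67×10⁻⁸·4.799) = 1.480×10¹⁰ K⁴.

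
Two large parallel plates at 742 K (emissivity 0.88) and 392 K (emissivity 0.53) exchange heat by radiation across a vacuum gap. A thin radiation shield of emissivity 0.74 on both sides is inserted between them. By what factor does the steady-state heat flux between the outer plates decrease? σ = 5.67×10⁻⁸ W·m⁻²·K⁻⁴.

Without shield: q₀ = σΔ(T⁴)/(1/ε₁+1/ε₂−1) with denominator 2.023.
With shield the two gaps are in series; the resistances add: (1/ε₁+1/ε_s−1)+(1/ε_s+1/ε₂−1) = 1.488+2.238 = 3.726.
Heat-flux ratio q₀/q = 3.726/2.023.

factor ≈ 1.84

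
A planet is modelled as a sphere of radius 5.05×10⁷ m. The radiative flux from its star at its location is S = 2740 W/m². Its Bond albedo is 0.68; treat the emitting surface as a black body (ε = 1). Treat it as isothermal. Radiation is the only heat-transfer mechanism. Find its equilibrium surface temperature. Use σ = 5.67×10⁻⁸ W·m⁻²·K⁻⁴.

At equilibrium, absorbed power = emitted power.
Absorbing cross-section = πr² = 8.012×10¹⁵ m²; emitting surface = 4πr² = 3.205×10¹⁶ m² (ratio 4).
(1−a)S·A_cross = εσ·A_surf·T⁴  ⇒  T⁴ = (1−a)S/(4σ).
T⁴ = 0.320·2740/(4·5.67×10⁻⁸) = 3.866×10⁹ K⁴.
T = (3.866×10⁹)^(1/4).

T ≈ 249 K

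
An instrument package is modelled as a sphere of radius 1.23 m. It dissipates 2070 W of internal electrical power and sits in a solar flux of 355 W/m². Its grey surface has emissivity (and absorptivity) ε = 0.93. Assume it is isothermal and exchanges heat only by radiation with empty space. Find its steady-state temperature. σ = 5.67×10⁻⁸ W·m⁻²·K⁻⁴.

At steady state, absorbed solar power + internal power = radiated power.
Absorbed: α·S·A_cross = 0.93·355·4.753 = 1569 W (cross-section πr²).
Total input = 1569 + 2070 = 3639 W.
Radiated: εσ·A_surf·T⁴ with A_surf = 4πr² = 19.01 m².
T⁴ = 3639/(0.93·5.67×10⁻⁸·19.01) = 3.630×10⁹ K⁴.

T ≈ 245 K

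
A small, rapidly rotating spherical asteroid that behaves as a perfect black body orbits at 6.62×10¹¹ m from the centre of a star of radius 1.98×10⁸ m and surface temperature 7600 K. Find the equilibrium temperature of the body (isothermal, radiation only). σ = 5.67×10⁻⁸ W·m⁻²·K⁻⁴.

T ≈ 92.9 K

The star's surface emits σT_*⁴; at distance d the flux is S = σT_*⁴(R_*/d)².
S = 5.67×10⁻⁸·(7600)⁴·(1.98×10⁸/6.62×10¹¹)² = 16.92 W/m².
For an isothermal sphere T⁴ = (1−a)S/(4σ) = 7.461×10⁷ K⁴.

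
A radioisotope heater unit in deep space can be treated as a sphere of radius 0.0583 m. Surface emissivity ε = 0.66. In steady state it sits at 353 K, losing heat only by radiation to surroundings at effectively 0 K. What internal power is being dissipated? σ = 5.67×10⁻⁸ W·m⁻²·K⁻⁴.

Steady state: P = εσA T⁴.
A = 4πr² = 0.04271 m²; T⁴ = (353)⁴ = 1.553×10¹⁰ K⁴.
P = 0.66 × 5.67×10⁻⁸ × 0.04271 × 1.553×10¹⁰.

P ≈ 24.8 W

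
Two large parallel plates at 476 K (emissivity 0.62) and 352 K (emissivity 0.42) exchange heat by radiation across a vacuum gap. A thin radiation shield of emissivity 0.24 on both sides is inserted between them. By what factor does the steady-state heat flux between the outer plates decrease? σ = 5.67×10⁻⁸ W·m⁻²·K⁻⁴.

Without shield: q₀ = σΔ(T⁴)/(1/ε₁+1/ε₂−1) with denominator 2.994.
With shield the two gaps are in series; the resistances add: (1/ε₁+1/ε_s−1)+(1/ε_s+1/ε₂−1) = 4.780+5.548 = 10.33.
Heat-flux ratio q₀/q = 10.33/2.994.

factor ≈ 3.45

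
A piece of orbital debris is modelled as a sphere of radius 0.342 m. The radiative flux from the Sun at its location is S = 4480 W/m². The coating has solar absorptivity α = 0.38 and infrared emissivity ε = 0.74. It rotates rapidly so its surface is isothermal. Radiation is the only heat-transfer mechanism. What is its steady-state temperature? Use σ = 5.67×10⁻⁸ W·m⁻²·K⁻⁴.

At equilibrium, absorbed power = emitted power.
Absorbing cross-section = πr² = 0.3675 m²; emitting surface = 4πr² = 1.470 m² (ratio 4).
αS·A_cross = εσ·A_surf·T⁴  ⇒  T⁴ = αS/(ε·4σ).
T⁴ = 0.380·4480/(0.74·4·5.67×10⁻⁸) = 1.014×10¹⁰ K⁴.
T = (1.014×10¹⁰)^(1/4).

T ≈ 317 K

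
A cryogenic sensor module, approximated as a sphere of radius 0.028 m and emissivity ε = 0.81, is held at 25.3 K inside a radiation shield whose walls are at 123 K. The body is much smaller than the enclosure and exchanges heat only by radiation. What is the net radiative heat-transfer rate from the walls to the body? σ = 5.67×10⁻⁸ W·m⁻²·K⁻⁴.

For a small grey body in a large enclosure: P_net = εσA(T_body⁴ − T_wall⁴).
A = 4πr² = 0.009852 m²; T_body⁴ − T_wall⁴ = 4.097×10⁵ − 2.289×10⁸ = -2.285×10⁸ K⁴.
|P_net| = 0.81·5.67×10⁻⁸·0.009852·2.285×10⁸.

P_net ≈ 0.103 W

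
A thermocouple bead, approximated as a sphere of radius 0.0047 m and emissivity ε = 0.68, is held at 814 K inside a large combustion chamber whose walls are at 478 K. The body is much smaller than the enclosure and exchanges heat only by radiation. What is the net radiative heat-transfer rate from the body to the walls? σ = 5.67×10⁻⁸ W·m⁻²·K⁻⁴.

For a small grey body in a large enclosure: P_net = εσA(T_body⁴ − T_wall⁴).
A = 4πr² = 2.776×10⁻⁴ m²; T_body⁴ − T_wall⁴ = 4.390×10¹¹ − 5.220×10¹⁰ = 3.868×10¹¹ K⁴.
|P_net| = 0.68·5.67×10⁻⁸·2.776×10⁻⁴·3.868×10¹¹.

P_net ≈ 4.14 W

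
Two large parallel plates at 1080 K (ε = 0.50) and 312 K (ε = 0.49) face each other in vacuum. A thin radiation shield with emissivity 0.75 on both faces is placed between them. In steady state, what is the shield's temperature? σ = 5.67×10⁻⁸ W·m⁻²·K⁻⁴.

In steady state the net flux on the hot side equals that on the cold side.
σ(T₁⁴−T_s⁴)/D₁ = σ(T_s⁴−T₂⁴)/D₂, with D₁ = 1/ε₁+1/ε_s−1 = 2.333, D₂ = 1/ε_s+1/ε₂−1 = 2.374.
Solve for T_s⁴: T_s⁴ = (D₂·T₁⁴ + D₁·T₂⁴)/(D₁+D₂) = 6.908×10¹¹ K⁴.

T_s ≈ 912 K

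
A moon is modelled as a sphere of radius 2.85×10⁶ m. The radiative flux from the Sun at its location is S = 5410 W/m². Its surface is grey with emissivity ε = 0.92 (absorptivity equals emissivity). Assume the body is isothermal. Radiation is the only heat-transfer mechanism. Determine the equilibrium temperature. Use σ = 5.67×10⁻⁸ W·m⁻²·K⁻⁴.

T ≈ 393 K

At equilibrium, absorbed power = emitted power.
Absorbing cross-section = πr² = 2.552×10¹³ m²; emitting surface = 4πr² = 1.021×10¹⁴ m² (ratio 4).
εS·A_cross = εσ·A_surf·T⁴  ⇒  T⁴ = S/(4σ)   (ε cancels).
T⁴ = 5410/(4·5.67×10⁻⁸) = 2.385×10¹⁰ K⁴.
T = (2.385×10¹⁰)^(1/4).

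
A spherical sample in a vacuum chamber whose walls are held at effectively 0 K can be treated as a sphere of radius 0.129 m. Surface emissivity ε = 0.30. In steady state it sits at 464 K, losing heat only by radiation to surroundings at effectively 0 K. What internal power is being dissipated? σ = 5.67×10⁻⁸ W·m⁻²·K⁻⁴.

Steady state: P = εσA T⁴.
A = 4πr² = 0.2091 m²; T⁴ = (464)⁴ = 4.635×10¹⁰ K⁴.
P = 0.30 × 5.67×10⁻⁸ × 0.2091 × 4.635×10¹⁰.

P ≈ 165 W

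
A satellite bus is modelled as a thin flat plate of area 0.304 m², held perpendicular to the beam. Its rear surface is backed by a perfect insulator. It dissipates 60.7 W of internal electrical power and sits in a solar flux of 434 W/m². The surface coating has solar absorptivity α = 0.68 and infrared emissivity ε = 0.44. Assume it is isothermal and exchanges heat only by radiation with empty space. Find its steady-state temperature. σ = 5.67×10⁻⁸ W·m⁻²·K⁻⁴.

T ≈ 375 K

At steady state, absorbed solar power + internal power = radiated power.
Absorbed: α·S·A_cross = 0.68·434·0.3040 = 89.72 W (cross-section A).
Total input = 89.72 + 60.7 = 150.4 W.
Radiated: εσ·A_surf·T⁴ with A_surf = A = 0.3040 m².
T⁴ = 150.4/(0.44·5.67×10⁻⁸·0.3040) = 1.983×10¹⁰ K⁴.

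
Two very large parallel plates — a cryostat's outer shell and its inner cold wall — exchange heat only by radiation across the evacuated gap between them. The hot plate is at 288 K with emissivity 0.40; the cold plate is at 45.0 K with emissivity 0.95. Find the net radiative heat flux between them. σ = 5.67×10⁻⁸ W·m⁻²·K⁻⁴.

q ≈ 153 W/m²

For two infinite grey parallel plates, q = σ(T₁⁴ − T₂⁴)/(1/ε₁ + 1/ε₂ − 1).
T₁⁴ − T₂⁴ = 6.880×10⁹ − 4.101×10⁶ = 6.876×10⁹ K⁴.
1/ε₁ + 1/ε₂ − 1 = 2.500 + 1.053 − 1 = 2.553.
q = 5.67×10⁻⁸ × 6.876×10⁹ / 2.553.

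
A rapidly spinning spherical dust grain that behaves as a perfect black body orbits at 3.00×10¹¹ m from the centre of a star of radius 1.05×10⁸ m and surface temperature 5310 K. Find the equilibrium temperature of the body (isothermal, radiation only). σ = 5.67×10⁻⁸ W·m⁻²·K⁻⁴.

T ≈ 70.2 K

The star's surface emits σT_*⁴; at distance d the flux is S = σT_*⁴(R_*/d)².
S = 5.67×10⁻⁸·(5310)⁴·(1.05×10⁸/3.00×10¹¹)² = 5.522 W/m².
For an isothermal sphere T⁴ = (1−a)S/(4σ) = 2.435×10⁷ K⁴.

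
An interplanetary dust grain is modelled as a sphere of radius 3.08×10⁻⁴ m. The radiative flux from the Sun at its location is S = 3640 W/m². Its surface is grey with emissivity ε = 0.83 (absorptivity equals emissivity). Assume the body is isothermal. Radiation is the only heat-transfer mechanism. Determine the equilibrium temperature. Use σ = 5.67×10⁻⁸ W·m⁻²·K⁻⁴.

At equilibrium, absorbed power = emitted power.
Absorbing cross-section = πr² = 2.980×10⁻⁷ m²; emitting surface = 4πr² = 1.192×10⁻⁶ m² (ratio 4).
εS·A_cross = εσ·A_surf·T⁴  ⇒  T⁴ = S/(4σ)   (ε cancels).
T⁴ = 3640/(4·5.67×10⁻⁸) = 1.605×10¹⁰ K⁴.
T = (1.605×10¹⁰)^(1/4).

T ≈ 356 K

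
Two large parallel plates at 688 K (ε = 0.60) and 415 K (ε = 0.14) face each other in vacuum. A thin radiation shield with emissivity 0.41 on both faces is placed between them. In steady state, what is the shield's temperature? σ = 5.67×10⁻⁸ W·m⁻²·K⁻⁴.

T_s ≈ 644 K

In steady state the net flux on the hot side equals that on the cold side.
σ(T₁⁴−T_s⁴)/D₁ = σ(T_s⁴−T₂⁴)/D₂, with D₁ = 1/ε₁+1/ε_s−1 = 3.106, D₂ = 1/ε_s+1/ε₂−1 = 8.582.
Solve for T_s⁴: T_s⁴ = (D₂·T₁⁴ + D₁·T₂⁴)/(D₁+D₂) = 1.724×10¹¹ K⁴.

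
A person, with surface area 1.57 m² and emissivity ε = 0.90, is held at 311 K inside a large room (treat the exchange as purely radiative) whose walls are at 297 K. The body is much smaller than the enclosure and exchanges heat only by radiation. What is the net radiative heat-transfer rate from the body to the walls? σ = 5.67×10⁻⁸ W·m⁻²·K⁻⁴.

For a small grey body in a large enclosure: P_net = εσA(T_body⁴ − T_wall⁴).
A = 1.57 m²; T_body⁴ − T_wall⁴ = 9.355×10⁹ − 7.781×10⁹ = 1.574×10⁹ K⁴.
|P_net| = 0.90·5.67×10⁻⁸·1.570·1.574×10⁹.

P_net ≈ 126 W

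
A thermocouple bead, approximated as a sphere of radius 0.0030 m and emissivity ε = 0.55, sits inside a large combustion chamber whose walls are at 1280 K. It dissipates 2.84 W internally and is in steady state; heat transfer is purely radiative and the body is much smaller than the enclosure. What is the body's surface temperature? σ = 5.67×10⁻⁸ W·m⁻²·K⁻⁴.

For a small grey body in a large enclosure, net radiated power = εσA(T⁴ − T_w⁴).
Steady state: P = εσA(T⁴ − T_w⁴) with A = 4πr² = 1.131×10⁻⁴ m².
T⁴ = P/(εσA) + T_w⁴ = 2.84/(0.55·5.67×10⁻⁸·1.131×10⁻⁴) + (1280)⁴
    = 8.052×10¹¹ + 2.684×10¹² = 3.490×10¹² K⁴.

T ≈ 1370 K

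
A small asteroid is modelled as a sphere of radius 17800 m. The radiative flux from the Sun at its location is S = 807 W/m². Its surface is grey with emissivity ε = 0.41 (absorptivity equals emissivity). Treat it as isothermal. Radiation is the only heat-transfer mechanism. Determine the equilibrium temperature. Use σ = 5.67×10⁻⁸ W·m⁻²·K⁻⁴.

At equilibrium, absorbed power = emitted power.
Absorbing cross-section = πr² = 9.954×10⁸ m²; emitting surface = 4πr² = 3.982×10⁹ m² (ratio 4).
εS·A_cross = εσ·A_surf·T⁴  ⇒  T⁴ = S/(4σ)   (ε cancels).
T⁴ = 807/(4·5.67×10⁻⁸) = 3.558×10⁹ K⁴.
T = (3.558×10⁹)^(1/4).

T ≈ 244 K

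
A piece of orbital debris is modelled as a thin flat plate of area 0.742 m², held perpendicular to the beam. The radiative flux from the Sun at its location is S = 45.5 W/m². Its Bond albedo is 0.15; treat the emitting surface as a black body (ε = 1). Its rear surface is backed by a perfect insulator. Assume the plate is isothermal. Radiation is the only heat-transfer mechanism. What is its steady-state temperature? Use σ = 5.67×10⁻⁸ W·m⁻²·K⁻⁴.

At equilibrium, absorbed power = emitted power.
Absorbing cross-section = A = 0.7420 m²; emitting surface = A = 0.7420 m² (ratio 1).
(1−a)S·A_cross = εσ·A_surf·T⁴  ⇒  T⁴ = (1−a)S/(1σ).
T⁴ = 0.850·45.5/(1·5.67×10⁻⁸) = 6.821×10⁸ K⁴.
T = (6.821×10⁸)^(1/4).

T ≈ 162 K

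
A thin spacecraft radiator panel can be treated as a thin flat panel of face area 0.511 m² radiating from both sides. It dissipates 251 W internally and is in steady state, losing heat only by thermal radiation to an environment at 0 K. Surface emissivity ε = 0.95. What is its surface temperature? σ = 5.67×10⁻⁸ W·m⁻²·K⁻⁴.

Steady state: internal power = radiated power, P = εσA T⁴.
Radiating area A = 2·0.511 = 1.022 m².
T⁴ = P/(εσA) = 251/(0.95·5.67×10⁻⁸·1.022) = 4.559×10⁹ K⁴.
T = (4.559×10⁹)^(1/4).

T ≈ 260 K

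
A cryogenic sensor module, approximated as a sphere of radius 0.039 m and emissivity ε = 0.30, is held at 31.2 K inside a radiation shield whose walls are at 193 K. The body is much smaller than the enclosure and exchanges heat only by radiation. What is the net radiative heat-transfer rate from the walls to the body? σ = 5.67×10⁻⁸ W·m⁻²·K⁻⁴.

P_net ≈ 0.451 W

For a small grey body in a large enclosure: P_net = εσA(T_body⁴ − T_wall⁴).
A = 4πr² = 0.01911 m²; T_body⁴ − T_wall⁴ = 9.476×10⁵ − 1.387×10⁹ = -1.387×10⁹ K⁴.
|P_net| = 0.30·5.67×10⁻⁸·0.01911·1.387×10⁹.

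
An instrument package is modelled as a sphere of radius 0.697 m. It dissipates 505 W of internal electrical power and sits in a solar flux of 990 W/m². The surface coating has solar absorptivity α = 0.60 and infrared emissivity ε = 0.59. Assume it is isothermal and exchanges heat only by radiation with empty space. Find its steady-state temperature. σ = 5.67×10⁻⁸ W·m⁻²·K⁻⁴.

T ≈ 288 K

At steady state, absorbed solar power + internal power = radiated power.
Absorbed: α·S·A_cross = 0.60·990·1.526 = 906.6 W (cross-section πr²).
Total input = 906.6 + 505 = 1412 W.
Radiated: εσ·A_surf·T⁴ with A_surf = 4πr² = 6.105 m².
T⁴ = 1412/(0.59·5.67×10⁻⁸·6.105) = 6.912×10⁹ K⁴.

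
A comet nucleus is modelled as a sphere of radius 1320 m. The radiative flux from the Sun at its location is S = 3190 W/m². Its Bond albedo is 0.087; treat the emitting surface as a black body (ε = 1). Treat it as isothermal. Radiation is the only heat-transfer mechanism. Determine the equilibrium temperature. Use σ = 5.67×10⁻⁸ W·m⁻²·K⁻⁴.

At equilibrium, absorbed power = emitted power.
Absorbing cross-section = πr² = 5.474×10⁶ m²; emitting surface = 4πr² = 2.190×10⁷ m² (ratio 4).
(1−a)S·A_cross = εσ·A_surf·T⁴  ⇒  T⁴ = (1−a)S/(4σ).
T⁴ = 0.913·3190/(4·5.67×10⁻⁸) = 1.284×10¹⁰ K⁴.
T = (1.284×10¹⁰)^(1/4).

T ≈ 337 K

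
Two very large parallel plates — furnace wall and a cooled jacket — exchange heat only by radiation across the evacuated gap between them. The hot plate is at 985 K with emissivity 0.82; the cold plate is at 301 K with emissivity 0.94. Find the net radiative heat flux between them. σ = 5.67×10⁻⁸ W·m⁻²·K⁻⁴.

q ≈ 41200 W/m²

For two infinite grey parallel plates, q = σ(T₁⁴ − T₂⁴)/(1/ε₁ + 1/ε₂ − 1).
T₁⁴ − T₂⁴ = 9.413×10¹¹ − 8.209×10⁹ = 9.331×10¹¹ K⁴.
1/ε₁ + 1/ε₂ − 1 = 1.220 + 1.064 − 1 = 1.283.
q = 5.67×10⁻⁸ × 9.331×10¹¹ / 1.283.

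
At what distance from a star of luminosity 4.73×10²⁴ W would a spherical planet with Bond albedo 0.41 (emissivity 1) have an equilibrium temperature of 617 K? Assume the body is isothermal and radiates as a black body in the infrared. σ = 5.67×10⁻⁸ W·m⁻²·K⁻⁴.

d ≈ 2.60×10⁹ m

For an isothermal black-emitting sphere, (1−a)S·πr² = σ·4πr²·T⁴ ⇒ S = 4σT⁴/(1−a).
S = 4·5.67×10⁻⁸·(617)⁴/0.590 = 55710 W/m².
Flux falls as S = L/(4πd²), so d = √(L/(4πS)) = √(4.73×10²⁴/(4π·55710)).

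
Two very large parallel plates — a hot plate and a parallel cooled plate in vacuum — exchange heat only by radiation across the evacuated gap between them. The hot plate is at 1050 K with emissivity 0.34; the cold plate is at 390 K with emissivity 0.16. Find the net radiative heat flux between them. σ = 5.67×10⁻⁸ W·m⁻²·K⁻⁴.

For two infinite grey parallel plates, q = σ(T₁⁴ − T₂⁴)/(1/ε₁ + 1/ε₂ − 1).
T₁⁴ − T₂⁴ = 1.216×10¹² − 2.313×10¹⁰ = 1.192×10¹² K⁴.
1/ε₁ + 1/ε₂ − 1 = 2.941 + 6.250 − 1 = 8.191.
q = 5.67×10⁻⁸ × 1.192×10¹² / 8.191.

q ≈ 8250 W/m²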